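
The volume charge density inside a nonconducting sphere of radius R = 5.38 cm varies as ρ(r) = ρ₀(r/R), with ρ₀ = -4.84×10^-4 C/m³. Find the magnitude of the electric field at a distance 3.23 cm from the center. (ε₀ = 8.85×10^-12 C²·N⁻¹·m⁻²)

|E| ≈ 2.65×10^5 N/C

Take a concentric spherical Gaussian surface of radius r = 3.23 cm (r < R).
Integrate the density: Q_enc = 4π ∫₀^r ρ₀(r'/R)^1 r'² dr' = 4πρ₀ r^4/(4·R) = -3.076e-8 C.
Applying ∮E·dA = Q_enc/ε₀ with Φ = E(4πr²):
E = |Q_enc|/(4πε₀r²) = (3.076e-8)/(4π·8.85×10^-12·(0.0323)²) = 2.65×10^5 N/C.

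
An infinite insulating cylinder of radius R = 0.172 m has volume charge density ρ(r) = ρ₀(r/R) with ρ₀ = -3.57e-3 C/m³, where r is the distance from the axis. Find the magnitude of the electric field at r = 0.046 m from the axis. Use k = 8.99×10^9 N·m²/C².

1.65×10^6 V/m

Choose a coaxial cylinder of radius r = 0.046 m (arbitrary length L) as the Gaussian surface (r < R).
λ_enc = ∫₀^r ρ(r')·2πr' dr' = (2πρ₀/R)·r^3/3 = -4.231×10^-6 C/m.
Gauss's law: E·2πrL = λ_enc L/ε₀.
E = 2k|λ_enc|/r = 2(8.99×10^9)(4.231×10^-6)/(0.046) = 1.65e6 N/C.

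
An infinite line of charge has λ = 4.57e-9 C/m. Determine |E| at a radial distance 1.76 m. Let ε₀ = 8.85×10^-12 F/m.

|E| = 46.7 N/C

By cylindrical symmetry E is radial; use a coaxial Gaussian cylinder of radius 1.76 m and length L.
Q_enc = λL, so λ_enc = 4.57e-9 C/m.
Applying ∮E·dA = Q_enc/ε₀ with the end caps contributing no flux:
E = |λ_enc|/(2πε₀r) = (4.57×10^-9)/(2π·8.85×10^-12·1.76) = 46.7 N/C.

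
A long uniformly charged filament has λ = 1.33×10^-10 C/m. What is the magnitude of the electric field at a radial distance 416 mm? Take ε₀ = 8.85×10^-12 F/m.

E ≈ 5.75 N/C

By cylindrical symmetry E is radial; use a coaxial Gaussian cylinder of radius 416 mm and length L.
Q_enc = λL, so λ_enc = 1.33×10^-10 C/m.
By Gauss's law (flux through the curved wall only), E·2πrL = λ_enc L/ε₀.
E = |λ_enc|/(2πε₀r) = (1.33×10^-10)/(2π·8.85×10^-12·0.416) = 5.75 N/C.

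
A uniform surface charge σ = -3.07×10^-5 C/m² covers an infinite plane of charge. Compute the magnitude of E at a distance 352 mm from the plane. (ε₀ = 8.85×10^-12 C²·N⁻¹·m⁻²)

Choose a cylindrical pillbox piercing the sheet, end faces (area A) parallel to it.
Only the two end caps contribute flux: Φ = 2EA. With Q_enc = σA, Gauss's law gives E = |σ|/(2ε₀).
E = |σ|/(2ε₀) = (3.07×10^-5)/(2·8.85×10^-12) = 1.73×10^6 N/C.

1.73×10^6 V/m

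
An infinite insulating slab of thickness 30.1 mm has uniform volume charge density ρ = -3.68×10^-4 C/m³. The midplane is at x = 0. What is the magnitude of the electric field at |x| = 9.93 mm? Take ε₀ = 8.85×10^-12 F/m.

E = 4.13×10^5 N/C

By symmetry E is perpendicular to the slab. A Gaussian pillbox from −9.93 mm to +9.93 mm (face area A) lies entirely within the slab.
Q_enc = ρ·(2x)·A and flux = 2EA, so 2EA = 2ρxA/ε₀ ⇒ E = |ρ|x/ε₀.
E = (3.68e-4)(0.00993)/(8.85×10^-12) = 4.13×10^5 N/C.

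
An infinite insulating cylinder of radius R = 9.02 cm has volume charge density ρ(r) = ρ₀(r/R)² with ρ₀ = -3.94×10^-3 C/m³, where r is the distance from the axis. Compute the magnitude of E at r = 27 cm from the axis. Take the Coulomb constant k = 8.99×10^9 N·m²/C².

E = 3.35e6 N/C

Take a coaxial cylindrical Gaussian surface of radius r = 27 cm and length L (r > R, full charge per length enclosed).
λ_enc = 2π ∫₀^R ρ₀(r'/R)^2 r' dr' = 2πρ₀R²/4 = -5.035×10^-5 C/m.
Gauss's law: E·2πrL = λ_enc L/ε₀.
E = 2k|λ_enc|/r = 2(8.99×10^9)(5.035e-5)/(0.27) = 3.35×10^6 N/C.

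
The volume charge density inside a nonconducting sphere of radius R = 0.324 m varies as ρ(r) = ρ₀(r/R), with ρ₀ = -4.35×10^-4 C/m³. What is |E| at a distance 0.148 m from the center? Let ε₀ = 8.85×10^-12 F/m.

E = 8.31×10^5 N/C

Take a concentric spherical Gaussian surface of radius r = 0.148 m (r < R).
Integrate the density: Q_enc = 4π ∫₀^r ρ₀(r'/R)^1 r'² dr' = 4πρ₀ r^4/(4·R) = -2.024×10^-6 C.
By Gauss's law, ∮E·dA = E·4πr² = Q_enc/ε₀.
E = |Q_enc|/(4πε₀r²) = (2.024×10^-6)/(4π·8.85×10^-12·(0.148)²) = 8.31e5 N/C.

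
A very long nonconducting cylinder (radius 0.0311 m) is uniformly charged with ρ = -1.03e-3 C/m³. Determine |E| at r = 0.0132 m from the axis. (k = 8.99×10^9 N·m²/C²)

|E| = 7.68e5 N/C

By cylindrical symmetry E is radial; use a coaxial Gaussian cylinder of radius 0.0132 m and length L (r < R).
Enclosed charge per unit length: λ_enc = ρ·πr² = (-1.03×10^-3)π(0.0132)² = -5.638×10^-7 C/m.
Gauss's law: E·2πrL = λ_enc L/ε₀.
E = 2k|λ_enc|/r = 2(8.99×10^9)(5.638×10^-7)/(0.0132) = 7.68×10^5 N/C.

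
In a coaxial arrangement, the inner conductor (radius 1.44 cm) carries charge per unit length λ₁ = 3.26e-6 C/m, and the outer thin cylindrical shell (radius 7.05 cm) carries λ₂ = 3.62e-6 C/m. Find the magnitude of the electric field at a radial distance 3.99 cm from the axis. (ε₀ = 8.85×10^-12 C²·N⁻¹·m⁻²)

By cylindrical symmetry E is radial; use a coaxial Gaussian cylinder of radius 3.99 cm and length L (between the conductors, 1.44 cm < r < 7.05 cm).
The shell at 7.05 cm lies outside the Gaussian surface, so λ_enc = λ₁ = 3.26×10^-6 C/m.
By Gauss's law (flux through the curved wall only), E·2πrL = λ_enc L/ε₀.
E = |λ_enc|/(2πε₀r) = (3.26×10^-6)/(2π·8.85×10^-12·0.0399) = 1.47×10^6 N/C.

E ≈ 1.47×10^6 V/m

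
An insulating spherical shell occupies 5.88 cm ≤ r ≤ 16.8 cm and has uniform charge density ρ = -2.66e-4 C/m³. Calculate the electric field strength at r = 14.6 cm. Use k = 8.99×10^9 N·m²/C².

|E| = 1.37×10^6 V/m

Symmetry ⇒ E = E(r) r̂. Gaussian sphere of radius r = 14.6 cm (within the shell material, 5.88 cm < r < 16.8 cm).
Enclosed charge is the volume from a to r: Q_enc = (4π/3)ρ(r³ − a³) = -3.241×10^-6 C.
By Gauss's law, ∮E·dA = E·4πr² = Q_enc/ε₀.
E = k|Q_enc|/r² = (8.99×10^9)(3.241e-6)/(0.146)² = 1.37×10^6 N/C.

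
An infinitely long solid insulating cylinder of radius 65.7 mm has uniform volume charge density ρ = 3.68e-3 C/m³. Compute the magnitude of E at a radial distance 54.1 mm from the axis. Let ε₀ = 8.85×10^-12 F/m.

|E| = 1.12e7 V/m

Coaxial Gaussian cylinder, radius r = 54.1 mm, length L (r < R).
Enclosed charge per unit length: λ_enc = ρ·πr² = (3.68×10^-3)π(0.0541)² = 3.384e-5 C/m.
Since E is radial and uniform over the curved surface, Φ = E·2πrL = Q_enc/ε₀ = λ_enc L/ε₀.
E = |λ_enc|/(2πε₀r) = (3.384×10^-5)/(2π·8.85×10^-12·0.0541) = 1.12e7 N/C.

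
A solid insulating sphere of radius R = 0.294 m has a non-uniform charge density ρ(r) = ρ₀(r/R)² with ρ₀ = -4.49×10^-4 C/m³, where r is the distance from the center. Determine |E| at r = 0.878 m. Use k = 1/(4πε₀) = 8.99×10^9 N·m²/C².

Symmetry ⇒ E = E(r) r̂. Gaussian sphere of radius r = 0.878 m (r > R, all charge enclosed).
Q_enc = 4π ∫₀^R ρ₀(r'/R)^2 r'² dr' = 4πρ₀R³/5 = -2.868e-5 C.
By Gauss's law, ∮E·dA = E·4πr² = Q_enc/ε₀.
E = k|Q_enc|/r² = (8.99×10^9)(2.868×10^-5)/(0.878)² = 3.34×10^5 N/C.

E = 3.34e5 N/C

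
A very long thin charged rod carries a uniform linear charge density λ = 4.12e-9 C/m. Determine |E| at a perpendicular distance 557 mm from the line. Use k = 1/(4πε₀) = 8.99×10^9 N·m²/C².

Take a coaxial cylindrical Gaussian surface of radius r = 557 mm and length L.
Q_enc = λL, so λ_enc = 4.12e-9 C/m.
Gauss's law: E·2πrL = λ_enc L/ε₀.
E = 2k|λ_enc|/r = 2(8.99×10^9)(4.12e-9)/(0.557) = 133 N/C.

133 N/C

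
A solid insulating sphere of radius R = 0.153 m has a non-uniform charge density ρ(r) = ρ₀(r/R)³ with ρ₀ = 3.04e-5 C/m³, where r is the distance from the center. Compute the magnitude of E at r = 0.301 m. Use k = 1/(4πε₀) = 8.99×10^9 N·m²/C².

E = 2.26e4 V/m

Use a concentric Gaussian sphere at r = 0.301 m (r > R, all charge enclosed).
Q_enc = 4π ∫₀^R ρ₀(r'/R)^3 r'² dr' = 4πρ₀R³/6 = 2.28×10^-7 C.
Gauss's law: E·4πr² = Q_enc/ε₀.
E = k|Q_enc|/r² = (8.99×10^9)(2.28×10^-7)/(0.301)² = 2.26e4 N/C.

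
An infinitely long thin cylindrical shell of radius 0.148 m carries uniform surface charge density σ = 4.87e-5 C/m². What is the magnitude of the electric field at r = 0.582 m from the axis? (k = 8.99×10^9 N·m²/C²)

|E| ≈ 1.40×10^6 N/C

Take a coaxial cylindrical Gaussian surface of radius r = 0.582 m and length L (r > 0.148 m).
The whole shell is enclosed: λ_enc = σ·2πR = (4.87×10^-5)·2π·(0.148) = 4.529×10^-5 C/m.
Applying ∮E·dA = Q_enc/ε₀ with the end caps contributing no flux:
E = 2k|λ_enc|/r = 2(8.99×10^9)(4.529e-5)/(0.582) = 1.40e6 N/C.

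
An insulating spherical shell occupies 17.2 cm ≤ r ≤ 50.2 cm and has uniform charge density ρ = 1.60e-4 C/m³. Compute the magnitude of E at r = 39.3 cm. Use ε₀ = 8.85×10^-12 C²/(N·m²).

E = 2.17×10^6 V/m

Take a concentric spherical Gaussian surface of radius r = 39.3 cm (within the shell material, 17.2 cm < r < 50.2 cm).
Enclosed charge is the volume from a to r: Q_enc = (4π/3)ρ(r³ − a³) = 3.727×10^-5 C.
Since E is radial and uniform over the Gaussian sphere, Φ = E·4πr² = Q_enc/ε₀.
E = |Q_enc|/(4πε₀r²) = (3.727×10^-5)/(4π·8.85×10^-12·(0.393)²) = 2.17×10^6 N/C.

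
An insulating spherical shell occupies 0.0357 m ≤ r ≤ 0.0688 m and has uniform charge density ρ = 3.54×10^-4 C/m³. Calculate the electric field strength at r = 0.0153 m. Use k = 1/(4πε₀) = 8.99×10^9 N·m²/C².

Take a concentric spherical Gaussian surface of radius r = 0.0153 m (r < 0.0357 m, inside the empty cavity).
Q_enc = 0 (all charge lies at larger r); Gauss's law gives E = 0.

E = 0 (no enclosed charge)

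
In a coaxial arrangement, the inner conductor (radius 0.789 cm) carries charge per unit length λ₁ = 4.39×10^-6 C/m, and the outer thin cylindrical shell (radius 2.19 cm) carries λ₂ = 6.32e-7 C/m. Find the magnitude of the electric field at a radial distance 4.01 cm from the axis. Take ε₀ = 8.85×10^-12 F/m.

By cylindrical symmetry E is radial; use a coaxial Gaussian cylinder of radius 4.01 cm and length L (r > 2.19 cm, enclosing both).
λ_enc = λ₁ + λ₂ = (4.39×10^-6) + (6.32×10^-7) = 5.022e-6 C/m.
Gauss's law: E·2πrL = λ_enc L/ε₀.
E = |λ_enc|/(2πε₀r) = (5.022×10^-6)/(2π·8.85×10^-12·0.0401) = 2.25e6 N/C.

|E| = 2.25e6 N/C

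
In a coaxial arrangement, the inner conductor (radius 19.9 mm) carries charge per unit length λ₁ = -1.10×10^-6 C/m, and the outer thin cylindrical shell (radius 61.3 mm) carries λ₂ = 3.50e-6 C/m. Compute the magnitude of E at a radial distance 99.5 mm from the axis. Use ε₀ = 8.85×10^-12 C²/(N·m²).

|E| ≈ 4.34e5 N/C

Coaxial Gaussian cylinder, radius r = 99.5 mm, length L (r > 61.3 mm, enclosing both).
λ_enc = λ₁ + λ₂ = (-1.10×10^-6) + (3.50×10^-6) = 2.40e-6 C/m.
Applying ∮E·dA = Q_enc/ε₀ with the end caps contributing no flux:
E = |λ_enc|/(2πε₀r) = (2.40×10^-6)/(2π·8.85×10^-12·0.0995) = 4.34e5 N/C.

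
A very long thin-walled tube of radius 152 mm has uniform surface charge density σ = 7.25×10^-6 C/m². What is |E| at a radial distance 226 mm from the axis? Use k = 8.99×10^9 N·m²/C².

Coaxial Gaussian cylinder, radius r = 226 mm, length L (r > 152 mm).
The whole shell is enclosed: λ_enc = σ·2πR = (7.25e-6)·2π·(0.152) = 6.924×10^-6 C/m.
Applying ∮E·dA = Q_enc/ε₀ with the end caps contributing no flux:
E = 2k|λ_enc|/r = 2(8.99×10^9)(6.924e-6)/(0.226) = 5.51×10^5 N/C.

E ≈ 5.51×10^5 N/C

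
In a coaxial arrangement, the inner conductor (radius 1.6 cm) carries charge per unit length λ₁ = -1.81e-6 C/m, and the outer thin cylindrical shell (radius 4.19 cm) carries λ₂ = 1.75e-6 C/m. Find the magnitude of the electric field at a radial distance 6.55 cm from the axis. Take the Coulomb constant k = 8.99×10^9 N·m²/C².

By cylindrical symmetry E is radial; use a coaxial Gaussian cylinder of radius 6.55 cm and length L (r > 4.19 cm, enclosing both).
λ_enc = λ₁ + λ₂ = (-1.81e-6) + (1.75×10^-6) = -6.00e-8 C/m.
Gauss's law: E·2πrL = λ_enc L/ε₀.
E = 2k|λ_enc|/r = 2(8.99×10^9)(6.00e-8)/(0.0655) = 1.65×10^4 N/C.

|E| = 1.65e4 N/C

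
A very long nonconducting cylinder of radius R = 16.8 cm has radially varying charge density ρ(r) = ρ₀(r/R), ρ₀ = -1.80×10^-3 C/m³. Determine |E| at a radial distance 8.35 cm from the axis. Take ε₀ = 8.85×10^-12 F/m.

Coaxial Gaussian cylinder, radius r = 8.35 cm, length L (r < R).
λ_enc = ∫₀^r ρ(r')·2πr' dr' = (2πρ₀/R)·r^3/3 = -1.306e-5 C/m.
Applying ∮E·dA = Q_enc/ε₀ with the end caps contributing no flux:
E = |λ_enc|/(2πε₀r) = (1.306×10^-5)/(2π·8.85×10^-12·0.0835) = 2.81×10^6 N/C.

E ≈ 2.81e6 V/m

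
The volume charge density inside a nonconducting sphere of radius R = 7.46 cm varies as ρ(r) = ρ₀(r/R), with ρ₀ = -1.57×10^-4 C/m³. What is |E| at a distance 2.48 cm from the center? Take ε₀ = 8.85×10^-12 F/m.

Symmetry ⇒ E = E(r) r̂. Gaussian sphere of radius r = 2.48 cm (r < R).
Integrate the density: Q_enc = 4π ∫₀^r ρ₀(r'/R)^1 r'² dr' = 4πρ₀ r^4/(4·R) = -2.501e-9 C.
Gauss's law: E·4πr² = Q_enc/ε₀.
E = |Q_enc|/(4πε₀r²) = (2.501×10^-9)/(4π·8.85×10^-12·(0.0248)²) = 3.66×10^4 N/C.

|E| = 3.66×10^4 N/C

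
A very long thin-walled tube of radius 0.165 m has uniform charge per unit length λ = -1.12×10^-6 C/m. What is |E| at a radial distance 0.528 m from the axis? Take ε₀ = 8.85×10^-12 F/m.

|E| = 3.81×10^4 N/C

Choose a coaxial cylinder of radius r = 0.528 m (arbitrary length L) as the Gaussian surface (r > 0.165 m).
The full line charge is enclosed: λ_enc = -1.12×10^-6 C/m.
Gauss's law: E·2πrL = λ_enc L/ε₀.
E = |λ_enc|/(2πε₀r) = (1.12e-6)/(2π·8.85×10^-12·0.528) = 3.81×10^4 N/C.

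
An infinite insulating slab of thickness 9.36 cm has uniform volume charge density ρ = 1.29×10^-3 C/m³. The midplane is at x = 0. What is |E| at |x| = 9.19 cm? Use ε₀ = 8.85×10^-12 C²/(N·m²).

The point |x| = 9.19 cm lies outside the slab (half-thickness 0.0468 m). A symmetric pillbox spanning the full slab encloses Q_enc = ρ·d·A.
Flux = 2EA ⇒ E = |ρ|d/(2ε₀), independent of distance outside.
E = (1.29×10^-3)(0.0936)/(2·8.85×10^-12) = 6.82×10^6 N/C.

E = 6.82e6 V/m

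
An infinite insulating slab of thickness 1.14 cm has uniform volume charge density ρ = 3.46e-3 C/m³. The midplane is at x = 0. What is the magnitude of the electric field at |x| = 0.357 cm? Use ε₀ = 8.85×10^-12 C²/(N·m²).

|E| ≈ 1.40e6 N/C

By symmetry E is perpendicular to the slab. A Gaussian pillbox from −0.357 cm to +0.357 cm (face area A) lies entirely within the slab.
Q_enc = ρ·(2x)·A and flux = 2EA, so 2EA = 2ρxA/ε₀ ⇒ E = |ρ|x/ε₀.
E = (3.46×10^-3)(0.00357)/(8.85×10^-12) = 1.40×10^6 N/C.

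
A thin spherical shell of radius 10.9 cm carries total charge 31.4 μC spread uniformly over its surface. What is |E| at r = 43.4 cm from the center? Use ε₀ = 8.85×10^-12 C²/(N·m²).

Take a concentric spherical Gaussian surface of radius r = 43.4 cm (r > 10.9 cm).
The entire shell is enclosed: Q_enc = 3.14×10^-5 C.
Applying ∮E·dA = Q_enc/ε₀ with Φ = E(4πr²):
E = |Q_enc|/(4πε₀r²) = (3.14×10^-5)/(4π·8.85×10^-12·(0.434)²) = 1.50e6 N/C.

E = 1.50e6 N/C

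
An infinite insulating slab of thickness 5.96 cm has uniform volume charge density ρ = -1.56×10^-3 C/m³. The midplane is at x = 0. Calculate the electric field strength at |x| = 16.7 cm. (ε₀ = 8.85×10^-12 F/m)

The point |x| = 16.7 cm lies outside the slab (half-thickness 0.0298 m). A symmetric pillbox spanning the full slab encloses Q_enc = ρ·d·A.
Flux = 2EA ⇒ E = |ρ|d/(2ε₀), independent of distance outside.
E = (1.56×10^-3)(0.0596)/(2·8.85×10^-12) = 5.25×10^6 N/C.

|E| = 5.25e6 N/C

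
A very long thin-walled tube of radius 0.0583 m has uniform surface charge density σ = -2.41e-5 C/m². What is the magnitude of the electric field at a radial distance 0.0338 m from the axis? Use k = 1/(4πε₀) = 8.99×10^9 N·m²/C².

By cylindrical symmetry E is radial; use a coaxial Gaussian cylinder of radius 0.0338 m and length L (r < 0.0583 m, inside the shell).
All the surface charge lies outside this cylinder: Q_enc = 0, hence E = 0.

E = 0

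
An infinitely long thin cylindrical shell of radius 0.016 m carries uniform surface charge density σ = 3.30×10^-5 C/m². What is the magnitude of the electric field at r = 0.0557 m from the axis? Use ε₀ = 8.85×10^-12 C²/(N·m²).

|E| ≈ 1.07e6 V/m

Coaxial Gaussian cylinder, radius r = 0.0557 m, length L (r > 0.016 m).
The whole shell is enclosed: λ_enc = σ·2πR = (3.30×10^-5)·2π·(0.016) = 3.318×10^-6 C/m.
Applying ∮E·dA = Q_enc/ε₀ with the end caps contributing no flux:
E = |λ_enc|/(2πε₀r) = (3.318e-6)/(2π·8.85×10^-12·0.0557) = 1.07e6 N/C.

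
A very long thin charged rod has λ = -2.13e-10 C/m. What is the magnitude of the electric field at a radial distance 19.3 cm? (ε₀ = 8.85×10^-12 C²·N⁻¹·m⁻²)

By cylindrical symmetry E is radial; use a coaxial Gaussian cylinder of radius 19.3 cm and length L.
Q_enc = λL, so λ_enc = -2.13e-10 C/m.
Since E is radial and uniform over the curved surface, Φ = E·2πrL = Q_enc/ε₀ = λ_enc L/ε₀.
E = |λ_enc|/(2πε₀r) = (2.13×10^-10)/(2π·8.85×10^-12·0.193) = 19.8 N/C.

|E| = 19.8 V/m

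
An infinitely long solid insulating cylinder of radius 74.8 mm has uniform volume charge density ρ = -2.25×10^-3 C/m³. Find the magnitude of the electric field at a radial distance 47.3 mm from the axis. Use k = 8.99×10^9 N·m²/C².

|E| ≈ 6.01e6 N/C

Coaxial Gaussian cylinder, radius r = 47.3 mm, length L (r < R).
Enclosed charge per unit length: λ_enc = ρ·πr² = (-2.25e-3)π(0.0473)² = -1.581e-5 C/m.
Applying ∮E·dA = Q_enc/ε₀ with the end caps contributing no flux:
E = 2k|λ_enc|/r = 2(8.99×10^9)(1.581×10^-5)/(0.0473) = 6.01e6 N/C.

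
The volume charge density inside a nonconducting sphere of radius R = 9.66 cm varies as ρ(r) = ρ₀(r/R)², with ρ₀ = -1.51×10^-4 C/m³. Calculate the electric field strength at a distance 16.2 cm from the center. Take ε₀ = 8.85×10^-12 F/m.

By spherical symmetry E is radial; choose a Gaussian sphere of radius r = 16.2 cm (r > R, all charge enclosed).
Q_enc = 4π ∫₀^R ρ₀(r'/R)^2 r'² dr' = 4πρ₀R³/5 = -3.421e-7 C.
Applying ∮E·dA = Q_enc/ε₀ with Φ = E(4πr²):
E = |Q_enc|/(4πε₀r²) = (3.421×10^-7)/(4π·8.85×10^-12·(0.162)²) = 1.17×10^5 N/C.

|E| = 1.17e5 N/C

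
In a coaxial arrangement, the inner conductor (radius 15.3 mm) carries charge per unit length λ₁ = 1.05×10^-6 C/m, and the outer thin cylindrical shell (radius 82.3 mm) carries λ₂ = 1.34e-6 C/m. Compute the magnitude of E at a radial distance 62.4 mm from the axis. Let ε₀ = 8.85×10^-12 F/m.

E = 3.03×10^5 V/m

Take a coaxial cylindrical Gaussian surface of radius r = 62.4 mm and length L (between the conductors, 15.3 mm < r < 82.3 mm).
Only the inner wire is enclosed; the outer shell contributes nothing inside itself. λ_enc = λ₁ = 1.05e-6 C/m.
Gauss's law: E·2πrL = λ_enc L/ε₀.
E = |λ_enc|/(2πε₀r) = (1.05×10^-6)/(2π·8.85×10^-12·0.0624) = 3.03×10^5 N/C.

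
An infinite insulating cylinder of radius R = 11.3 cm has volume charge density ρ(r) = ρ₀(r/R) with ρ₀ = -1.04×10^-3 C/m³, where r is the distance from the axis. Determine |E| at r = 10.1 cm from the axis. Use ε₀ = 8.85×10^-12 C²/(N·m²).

E = 3.54e6 N/C

Take a coaxial cylindrical Gaussian surface of radius r = 10.1 cm and length L (r < R).
Integrating ρ over the cross-section to radius r: λ_enc = (2πρ₀/R) ∫₀^r r'^2 dr' = 2πρ₀ r^3/(3·R) = -1.986e-5 C/m.
Since E is radial and uniform over the curved surface, Φ = E·2πrL = Q_enc/ε₀ = λ_enc L/ε₀.
E = |λ_enc|/(2πε₀r) = (1.986e-5)/(2π·8.85×10^-12·0.101) = 3.54×10^6 N/C.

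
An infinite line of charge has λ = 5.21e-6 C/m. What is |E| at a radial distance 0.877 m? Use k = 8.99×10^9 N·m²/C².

E ≈ 1.07e5 N/C

Coaxial Gaussian cylinder, radius r = 0.877 m, length L.
Q_enc = λL, so λ_enc = 5.21e-6 C/m.
Applying ∮E·dA = Q_enc/ε₀ with the end caps contributing no flux:
E = 2k|λ_enc|/r = 2(8.99×10^9)(5.21e-6)/(0.877) = 1.07e5 N/C.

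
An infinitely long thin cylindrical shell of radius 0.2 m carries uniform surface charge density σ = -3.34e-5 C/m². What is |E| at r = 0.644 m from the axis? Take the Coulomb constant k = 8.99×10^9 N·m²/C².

Choose a coaxial cylinder of radius r = 0.644 m (arbitrary length L) as the Gaussian surface (r > 0.2 m).
The whole shell is enclosed: λ_enc = σ·2πR = (-3.34×10^-5)·2π·(0.2) = -4.197×10^-5 C/m.
Since E is radial and uniform over the curved surface, Φ = E·2πrL = Q_enc/ε₀ = λ_enc L/ε₀.
E = 2k|λ_enc|/r = 2(8.99×10^9)(4.197×10^-5)/(0.644) = 1.17e6 N/C.

E = 1.17e6 N/C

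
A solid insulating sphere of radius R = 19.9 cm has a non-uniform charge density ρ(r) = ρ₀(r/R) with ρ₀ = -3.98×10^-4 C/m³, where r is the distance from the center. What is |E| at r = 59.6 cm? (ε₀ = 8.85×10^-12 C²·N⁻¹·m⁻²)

E = 2.49e5 N/C

Use a concentric Gaussian sphere at r = 59.6 cm (r > R, all charge enclosed).
Q_enc = 4π ∫₀^R ρ₀(r'/R)^1 r'² dr' = 4πρ₀R³/4 = -9.854×10^-6 C.
By Gauss's law, ∮E·dA = E·4πr² = Q_enc/ε₀.
E = |Q_enc|/(4πε₀r²) = (9.854e-6)/(4π·8.85×10^-12·(0.596)²) = 2.49e5 N/C.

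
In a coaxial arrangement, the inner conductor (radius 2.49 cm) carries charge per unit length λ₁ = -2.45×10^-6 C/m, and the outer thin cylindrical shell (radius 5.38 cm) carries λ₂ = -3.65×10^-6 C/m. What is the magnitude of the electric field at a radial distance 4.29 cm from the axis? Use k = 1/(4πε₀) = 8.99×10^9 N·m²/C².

By cylindrical symmetry E is radial; use a coaxial Gaussian cylinder of radius 4.29 cm and length L (between the conductors, 2.49 cm < r < 5.38 cm).
The shell at 5.38 cm lies outside the Gaussian surface, so λ_enc = λ₁ = -2.45×10^-6 C/m.
Since E is radial and uniform over the curved surface, Φ = E·2πrL = Q_enc/ε₀ = λ_enc L/ε₀.
E = 2k|λ_enc|/r = 2(8.99×10^9)(2.45×10^-6)/(0.0429) = 1.03e6 N/C.

E = 1.03×10^6 V/m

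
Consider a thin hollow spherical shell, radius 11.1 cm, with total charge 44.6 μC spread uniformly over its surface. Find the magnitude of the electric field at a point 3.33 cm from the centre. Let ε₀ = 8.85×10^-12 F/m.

Take a concentric spherical Gaussian surface of radius r = 3.33 cm (inside the shell, r < 11.1 cm).
No charge lies within this surface, so Q_enc = 0 and Gauss's law gives E·4πr² = 0 ⇒ E = 0.

E = 0 (no enclosed charge)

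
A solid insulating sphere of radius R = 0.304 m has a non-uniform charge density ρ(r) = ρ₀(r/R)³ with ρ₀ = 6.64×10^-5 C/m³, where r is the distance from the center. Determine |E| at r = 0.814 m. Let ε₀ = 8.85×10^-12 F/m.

E ≈ 5.30×10^4 N/C

Symmetry ⇒ E = E(r) r̂. Gaussian sphere of radius r = 0.814 m (r > R, all charge enclosed).
Q_enc = 4π ∫₀^R ρ₀(r'/R)^3 r'² dr' = 4πρ₀R³/6 = 3.907e-6 C.
Gauss's law: E·4πr² = Q_enc/ε₀.
E = |Q_enc|/(4πε₀r²) = (3.907×10^-6)/(4π·8.85×10^-12·(0.814)²) = 5.30e4 N/C.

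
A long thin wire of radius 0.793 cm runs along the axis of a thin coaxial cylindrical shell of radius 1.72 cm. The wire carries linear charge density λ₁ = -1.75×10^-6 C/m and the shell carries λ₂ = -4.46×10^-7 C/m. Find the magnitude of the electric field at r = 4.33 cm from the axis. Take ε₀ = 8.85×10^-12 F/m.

9.12×10^5 N/C

Coaxial Gaussian cylinder, radius r = 4.33 cm, length L (r > 1.72 cm, enclosing both).
λ_enc = λ₁ + λ₂ = (-1.75×10^-6) + (-4.46e-7) = -2.196e-6 C/m.
Applying ∮E·dA = Q_enc/ε₀ with the end caps contributing no flux:
E = |λ_enc|/(2πε₀r) = (2.196×10^-6)/(2π·8.85×10^-12·0.0433) = 9.12×10^5 N/C.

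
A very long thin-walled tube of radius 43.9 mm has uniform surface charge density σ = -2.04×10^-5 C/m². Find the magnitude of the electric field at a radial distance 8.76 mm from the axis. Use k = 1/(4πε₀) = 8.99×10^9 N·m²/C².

E = 0 (no enclosed charge)

Take a coaxial cylindrical Gaussian surface of radius r = 8.76 mm and length L (r < 43.9 mm, inside the shell).
All the surface charge lies outside this cylinder: Q_enc = 0, hence E = 0.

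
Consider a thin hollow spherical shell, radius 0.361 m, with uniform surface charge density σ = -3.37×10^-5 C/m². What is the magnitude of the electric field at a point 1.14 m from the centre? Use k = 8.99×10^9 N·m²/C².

Use a concentric Gaussian sphere at r = 1.14 m (r > 0.361 m).
The entire shell is enclosed: Q_enc = σ·4πR² = (-3.37×10^-5)·4π·(0.361)² = -5.519×10^-5 C.
Gauss's law: E·4πr² = Q_enc/ε₀.
E = k|Q_enc|/r² = (8.99×10^9)(5.519e-5)/(1.14)² = 3.82e5 N/C.

E = 3.82×10^5 N/C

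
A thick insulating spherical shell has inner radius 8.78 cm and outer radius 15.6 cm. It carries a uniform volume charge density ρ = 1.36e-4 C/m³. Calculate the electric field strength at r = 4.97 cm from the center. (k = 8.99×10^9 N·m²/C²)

E = 0 (no enclosed charge)

Take a concentric spherical Gaussian surface of radius r = 4.97 cm (r < 8.78 cm, inside the empty cavity).
Q_enc = 0 (all charge lies at larger r); Gauss's law gives E = 0.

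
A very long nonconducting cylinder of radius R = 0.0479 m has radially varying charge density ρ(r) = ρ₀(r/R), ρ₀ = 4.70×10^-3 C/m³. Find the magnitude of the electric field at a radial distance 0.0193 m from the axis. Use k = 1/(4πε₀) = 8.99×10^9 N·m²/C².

|E| = 1.38×10^6 N/C

Take a coaxial cylindrical Gaussian surface of radius r = 0.0193 m and length L (r < R).
Integrating ρ over the cross-section to radius r: λ_enc = (2πρ₀/R) ∫₀^r r'^2 dr' = 2πρ₀ r^3/(3·R) = 1.477×10^-6 C/m.
By Gauss's law (flux through the curved wall only), E·2πrL = λ_enc L/ε₀.
E = 2k|λ_enc|/r = 2(8.99×10^9)(1.477×10^-6)/(0.0193) = 1.38×10^6 N/C.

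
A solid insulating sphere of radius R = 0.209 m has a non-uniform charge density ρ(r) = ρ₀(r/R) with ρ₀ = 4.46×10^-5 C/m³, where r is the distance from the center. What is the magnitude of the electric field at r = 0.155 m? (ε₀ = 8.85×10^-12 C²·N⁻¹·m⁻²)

E = 1.45e5 V/m

Symmetry ⇒ E = E(r) r̂. Gaussian sphere of radius r = 0.155 m (r < R).
Q_enc = ∫₀^r ρ(r')·4πr'² dr' = (4πρ₀/R) ∫₀^r r'^3 dr' = 4πρ₀ r^4/(4·R) = 3.87×10^-7 C.
Gauss's law: E·4πr² = Q_enc/ε₀.
E = |Q_enc|/(4πε₀r²) = (3.87×10^-7)/(4π·8.85×10^-12·(0.155)²) = 1.45e5 N/C.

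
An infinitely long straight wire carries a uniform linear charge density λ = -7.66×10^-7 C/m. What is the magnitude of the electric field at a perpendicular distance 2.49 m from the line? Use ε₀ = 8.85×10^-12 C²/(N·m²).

Choose a coaxial cylinder of radius r = 2.49 m (arbitrary length L) as the Gaussian surface.
Q_enc = λL, so λ_enc = -7.66×10^-7 C/m.
Gauss's law: E·2πrL = λ_enc L/ε₀.
E = |λ_enc|/(2πε₀r) = (7.66×10^-7)/(2π·8.85×10^-12·2.49) = 5.53e3 N/C.

5.53e3 N/C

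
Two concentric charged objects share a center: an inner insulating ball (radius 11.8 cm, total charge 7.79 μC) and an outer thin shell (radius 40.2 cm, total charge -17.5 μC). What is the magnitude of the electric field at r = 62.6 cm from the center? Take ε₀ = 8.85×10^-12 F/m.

E ≈ 2.23×10^5 N/C

By spherical symmetry E is radial; choose a Gaussian sphere of radius r = 62.6 cm (r > 40.2 cm, enclosing both).
Q_enc = (7.79 μC) + (-17.5 μC) = -9.71×10^-6 C.
Applying ∮E·dA = Q_enc/ε₀ with Φ = E(4πr²):
E = |Q_enc|/(4πε₀r²) = (9.71e-6)/(4π·8.85×10^-12·(0.626)²) = 2.23×10^5 N/C.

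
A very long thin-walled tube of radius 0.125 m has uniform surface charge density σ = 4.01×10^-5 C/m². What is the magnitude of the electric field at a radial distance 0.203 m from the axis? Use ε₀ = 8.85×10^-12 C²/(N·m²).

|E| ≈ 2.79e6 N/C

Coaxial Gaussian cylinder, radius r = 0.203 m, length L (r > 0.125 m).
The whole shell is enclosed: λ_enc = σ·2πR = (4.01e-5)·2π·(0.125) = 3.149e-5 C/m.
Since E is radial and uniform over the curved surface, Φ = E·2πrL = Q_enc/ε₀ = λ_enc L/ε₀.
E = |λ_enc|/(2πε₀r) = (3.149×10^-5)/(2π·8.85×10^-12·0.203) = 2.79×10^6 N/C.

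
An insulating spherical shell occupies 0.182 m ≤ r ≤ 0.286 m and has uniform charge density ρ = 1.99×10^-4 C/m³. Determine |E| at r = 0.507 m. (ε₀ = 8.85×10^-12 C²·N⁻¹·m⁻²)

E ≈ 5.06×10^5 N/C

Take a concentric spherical Gaussian surface of radius r = 0.507 m (r > 0.286 m, enclosing the whole shell).
Q_enc = ρ·(4π/3)(b³ − a³) = (1.99×10^-4)·(4π/3)·((0.286)³ − (0.182)³) = 1.448×10^-5 C.
By Gauss's law, ∮E·dA = E·4πr² = Q_enc/ε₀.
E = |Q_enc|/(4πε₀r²) = (1.448×10^-5)/(4π·8.85×10^-12·(0.507)²) = 5.06×10^5 N/C.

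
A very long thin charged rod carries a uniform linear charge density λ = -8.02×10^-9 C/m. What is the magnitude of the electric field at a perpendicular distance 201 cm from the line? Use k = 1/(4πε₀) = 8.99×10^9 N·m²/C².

|E| ≈ 71.7 V/m

By cylindrical symmetry E is radial; use a coaxial Gaussian cylinder of radius 201 cm and length L.
Q_enc = λL, so λ_enc = -8.02e-9 C/m.
Applying ∮E·dA = Q_enc/ε₀ with the end caps contributing no flux:
E = 2k|λ_enc|/r = 2(8.99×10^9)(8.02×10^-9)/(2.01) = 71.7 N/C.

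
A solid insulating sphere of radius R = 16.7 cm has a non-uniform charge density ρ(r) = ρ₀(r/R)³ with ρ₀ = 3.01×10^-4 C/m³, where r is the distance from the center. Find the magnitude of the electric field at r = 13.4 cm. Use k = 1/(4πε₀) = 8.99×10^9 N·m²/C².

3.92e5 V/m

By spherical symmetry E is radial; choose a Gaussian sphere of radius r = 13.4 cm (r < R).
Q_enc = ∫₀^r ρ(r')·4πr'² dr' = (4πρ₀/R³) ∫₀^r r'^5 dr' = 4πρ₀ r^6/(6·R³) = 7.836×10^-7 C.
By Gauss's law, ∮E·dA = E·4πr² = Q_enc/ε₀.
E = k|Q_enc|/r² = (8.99×10^9)(7.836e-7)/(0.134)² = 3.92×10^5 N/C.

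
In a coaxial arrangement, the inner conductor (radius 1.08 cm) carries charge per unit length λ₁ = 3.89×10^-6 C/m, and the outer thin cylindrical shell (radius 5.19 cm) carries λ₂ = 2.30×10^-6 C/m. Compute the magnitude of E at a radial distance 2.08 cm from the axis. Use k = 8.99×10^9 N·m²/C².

Coaxial Gaussian cylinder, radius r = 2.08 cm, length L (between the conductors, 1.08 cm < r < 5.19 cm).
Only the inner wire is enclosed; the outer shell contributes nothing inside itself. λ_enc = λ₁ = 3.89×10^-6 C/m.
Applying ∮E·dA = Q_enc/ε₀ with the end caps contributing no flux:
E = 2k|λ_enc|/r = 2(8.99×10^9)(3.89×10^-6)/(0.0208) = 3.36×10^6 N/C.

|E| ≈ 3.36×10^6 N/C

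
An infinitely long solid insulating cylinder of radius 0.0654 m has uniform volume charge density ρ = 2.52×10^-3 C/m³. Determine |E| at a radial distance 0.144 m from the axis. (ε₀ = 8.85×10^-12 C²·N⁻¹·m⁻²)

E = 4.23×10^6 N/C

Take a coaxial cylindrical Gaussian surface of radius r = 0.144 m and length L (r > 0.0654 m, full cross-section enclosed).
λ_enc = ρ·πR² = (2.52×10^-3)π(0.0654)² = 3.386e-5 C/m.
Since E is radial and uniform over the curved surface, Φ = E·2πrL = Q_enc/ε₀ = λ_enc L/ε₀.
E = |λ_enc|/(2πε₀r) = (3.386×10^-5)/(2π·8.85×10^-12·0.144) = 4.23×10^6 N/C.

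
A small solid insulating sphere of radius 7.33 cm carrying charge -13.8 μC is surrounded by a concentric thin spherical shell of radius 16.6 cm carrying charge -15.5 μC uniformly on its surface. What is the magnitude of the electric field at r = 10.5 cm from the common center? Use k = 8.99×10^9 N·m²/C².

E ≈ 1.13×10^7 N/C

Use a concentric Gaussian sphere at r = 10.5 cm (between the bodies, 7.33 cm < r < 16.6 cm).
Only the inner charge is enclosed; the outer shell contributes nothing inside itself. Q_enc = -13.8 μC = -1.38×10^-5 C.
Gauss's law: E·4πr² = Q_enc/ε₀.
E = k|Q_enc|/r² = (8.99×10^9)(1.38e-5)/(0.105)² = 1.13×10^7 N/C.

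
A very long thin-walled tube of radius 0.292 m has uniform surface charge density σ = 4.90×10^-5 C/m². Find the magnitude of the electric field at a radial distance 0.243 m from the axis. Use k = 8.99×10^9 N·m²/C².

E = 0 (no enclosed charge)

Coaxial Gaussian cylinder, radius r = 0.243 m, length L (r < 0.292 m, inside the shell).
All the surface charge lies outside this cylinder: Q_enc = 0, hence E = 0.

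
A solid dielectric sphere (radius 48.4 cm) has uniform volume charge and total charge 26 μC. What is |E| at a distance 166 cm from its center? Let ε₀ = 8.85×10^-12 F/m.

By spherical symmetry E is radial; choose a Gaussian sphere of radius r = 166 cm (r > R, so the entire charge is enclosed).
Q_enc = 26 μC = 2.60×10^-5 C.
By Gauss's law, ∮E·dA = E·4πr² = Q_enc/ε₀.
E = |Q_enc|/(4πε₀r²) = (2.60e-5)/(4π·8.85×10^-12·(1.66)²) = 8.48×10^4 N/C.

|E| = 8.48e4 N/C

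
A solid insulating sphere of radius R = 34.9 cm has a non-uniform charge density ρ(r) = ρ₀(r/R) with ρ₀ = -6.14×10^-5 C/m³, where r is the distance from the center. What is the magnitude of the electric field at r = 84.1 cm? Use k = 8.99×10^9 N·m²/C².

|E| ≈ 1.04×10^5 N/C

By spherical symmetry E is radial; choose a Gaussian sphere of radius r = 84.1 cm (r > R, all charge enclosed).
Q_enc = 4π ∫₀^R ρ₀(r'/R)^1 r'² dr' = 4πρ₀R³/4 = -8.20×10^-6 C.
By Gauss's law, ∮E·dA = E·4πr² = Q_enc/ε₀.
E = k|Q_enc|/r² = (8.99×10^9)(8.20×10^-6)/(0.841)² = 1.04×10^5 N/C.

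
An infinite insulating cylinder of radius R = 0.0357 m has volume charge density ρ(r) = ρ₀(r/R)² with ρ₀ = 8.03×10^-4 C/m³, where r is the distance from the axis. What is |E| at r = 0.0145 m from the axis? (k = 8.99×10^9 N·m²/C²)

5.42e4 V/m

Take a coaxial cylindrical Gaussian surface of radius r = 0.0145 m and length L (r < R).
λ_enc = ∫₀^r ρ(r')·2πr' dr' = (2πρ₀/R²)·r^4/4 = 4.375×10^-8 C/m.
Applying ∮E·dA = Q_enc/ε₀ with the end caps contributing no flux:
E = 2k|λ_enc|/r = 2(8.99×10^9)(4.375×10^-8)/(0.0145) = 5.42e4 N/C.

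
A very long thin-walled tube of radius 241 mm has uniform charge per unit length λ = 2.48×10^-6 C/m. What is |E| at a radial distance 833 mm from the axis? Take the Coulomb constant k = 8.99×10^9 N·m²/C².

E = 5.35e4 V/m

By cylindrical symmetry E is radial; use a coaxial Gaussian cylinder of radius 833 mm and length L (r > 241 mm).
The full line charge is enclosed: λ_enc = 2.48e-6 C/m.
Applying ∮E·dA = Q_enc/ε₀ with the end caps contributing no flux:
E = 2k|λ_enc|/r = 2(8.99×10^9)(2.48e-6)/(0.833) = 5.35e4 N/C.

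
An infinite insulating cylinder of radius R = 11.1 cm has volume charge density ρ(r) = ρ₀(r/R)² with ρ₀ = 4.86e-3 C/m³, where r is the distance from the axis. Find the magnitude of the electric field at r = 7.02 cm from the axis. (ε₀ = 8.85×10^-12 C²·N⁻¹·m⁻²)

Take a coaxial cylindrical Gaussian surface of radius r = 7.02 cm and length L (r < R).
Integrating ρ over the cross-section to radius r: λ_enc = (2πρ₀/R²) ∫₀^r r'^3 dr' = 2πρ₀ r^4/(4·R²) = 1.505e-5 C/m.
Applying ∮E·dA = Q_enc/ε₀ with the end caps contributing no flux:
E = |λ_enc|/(2πε₀r) = (1.505e-5)/(2π·8.85×10^-12·0.0702) = 3.85×10^6 N/C.

E ≈ 3.85×10^6 N/C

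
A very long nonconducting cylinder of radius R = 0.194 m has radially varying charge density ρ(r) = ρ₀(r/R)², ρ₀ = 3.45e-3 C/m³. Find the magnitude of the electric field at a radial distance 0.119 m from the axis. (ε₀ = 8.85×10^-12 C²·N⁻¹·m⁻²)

4.36×10^6 N/C

Take a coaxial cylindrical Gaussian surface of radius r = 0.119 m and length L (r < R).
λ_enc = ∫₀^r ρ(r')·2πr' dr' = (2πρ₀/R²)·r^4/4 = 2.888×10^-5 C/m.
Applying ∮E·dA = Q_enc/ε₀ with the end caps contributing no flux:
E = |λ_enc|/(2πε₀r) = (2.888e-5)/(2π·8.85×10^-12·0.119) = 4.36×10^6 N/C.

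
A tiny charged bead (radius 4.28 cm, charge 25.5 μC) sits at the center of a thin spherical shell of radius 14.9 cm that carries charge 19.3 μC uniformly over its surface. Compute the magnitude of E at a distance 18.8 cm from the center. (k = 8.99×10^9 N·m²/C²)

Use a concentric Gaussian sphere at r = 18.8 cm (r > 14.9 cm, enclosing both).
Q_enc = (25.5 μC) + (19.3 μC) = 4.48×10^-5 C.
Gauss's law: E·4πr² = Q_enc/ε₀.
E = k|Q_enc|/r² = (8.99×10^9)(4.48×10^-5)/(0.188)² = 1.14×10^7 N/C.

E ≈ 1.14×10^7 V/m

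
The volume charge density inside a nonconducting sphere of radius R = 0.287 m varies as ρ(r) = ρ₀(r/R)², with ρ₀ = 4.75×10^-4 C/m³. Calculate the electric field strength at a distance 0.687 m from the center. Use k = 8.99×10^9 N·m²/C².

|E| ≈ 5.38×10^5 V/m

Use a concentric Gaussian sphere at r = 0.687 m (r > R, all charge enclosed).
Q_enc = 4π ∫₀^R ρ₀(r'/R)^2 r'² dr' = 4πρ₀R³/5 = 2.822×10^-5 C.
Applying ∮E·dA = Q_enc/ε₀ with Φ = E(4πr²):
E = k|Q_enc|/r² = (8.99×10^9)(2.822e-5)/(0.687)² = 5.38e5 N/C.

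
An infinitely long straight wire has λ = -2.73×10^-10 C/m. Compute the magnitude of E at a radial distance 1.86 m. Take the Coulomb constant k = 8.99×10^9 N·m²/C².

Choose a coaxial cylinder of radius r = 1.86 m (arbitrary length L) as the Gaussian surface.
Q_enc = λL, so λ_enc = -2.73×10^-10 C/m.
Gauss's law: E·2πrL = λ_enc L/ε₀.
E = 2k|λ_enc|/r = 2(8.99×10^9)(2.73×10^-10)/(1.86) = 2.64 N/C.

|E| = 2.64 V/m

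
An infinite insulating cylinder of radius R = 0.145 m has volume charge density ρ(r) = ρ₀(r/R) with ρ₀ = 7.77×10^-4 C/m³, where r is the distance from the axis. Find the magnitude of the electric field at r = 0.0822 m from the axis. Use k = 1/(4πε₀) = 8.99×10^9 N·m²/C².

|E| = 1.36×10^6 V/m

Choose a coaxial cylinder of radius r = 0.0822 m (arbitrary length L) as the Gaussian surface (r < R).
Integrating ρ over the cross-section to radius r: λ_enc = (2πρ₀/R) ∫₀^r r'^2 dr' = 2πρ₀ r^3/(3·R) = 6.233e-6 C/m.
Since E is radial and uniform over the curved surface, Φ = E·2πrL = Q_enc/ε₀ = λ_enc L/ε₀.
E = 2k|λ_enc|/r = 2(8.99×10^9)(6.233×10^-6)/(0.0822) = 1.36e6 N/C.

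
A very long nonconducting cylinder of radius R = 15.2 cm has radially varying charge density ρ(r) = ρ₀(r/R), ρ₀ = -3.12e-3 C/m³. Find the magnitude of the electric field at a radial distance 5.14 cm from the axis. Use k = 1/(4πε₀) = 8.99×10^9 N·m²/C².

2.04e6 N/C

By cylindrical symmetry E is radial; use a coaxial Gaussian cylinder of radius 5.14 cm and length L (r < R).
λ_enc = ∫₀^r ρ(r')·2πr' dr' = (2πρ₀/R)·r^3/3 = -5.838e-6 C/m.
By Gauss's law (flux through the curved wall only), E·2πrL = λ_enc L/ε₀.
E = 2k|λ_enc|/r = 2(8.99×10^9)(5.838×10^-6)/(0.0514) = 2.04×10^6 N/C.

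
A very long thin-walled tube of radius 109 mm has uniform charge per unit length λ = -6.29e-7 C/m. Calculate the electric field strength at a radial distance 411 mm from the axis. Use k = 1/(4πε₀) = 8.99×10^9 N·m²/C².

E ≈ 2.75×10^4 N/C

Coaxial Gaussian cylinder, radius r = 411 mm, length L (r > 109 mm).
The full line charge is enclosed: λ_enc = -6.29×10^-7 C/m.
Applying ∮E·dA = Q_enc/ε₀ with the end caps contributing no flux:
E = 2k|λ_enc|/r = 2(8.99×10^9)(6.29e-7)/(0.411) = 2.75×10^4 N/C.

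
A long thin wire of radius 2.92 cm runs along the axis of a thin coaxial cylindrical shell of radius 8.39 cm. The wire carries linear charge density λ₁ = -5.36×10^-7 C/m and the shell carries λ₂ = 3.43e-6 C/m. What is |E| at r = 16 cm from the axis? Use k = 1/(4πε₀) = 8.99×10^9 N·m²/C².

Coaxial Gaussian cylinder, radius r = 16 cm, length L (r > 8.39 cm, enclosing both).
λ_enc = λ₁ + λ₂ = (-5.36×10^-7) + (3.43×10^-6) = 2.894e-6 C/m.
Since E is radial and uniform over the curved surface, Φ = E·2πrL = Q_enc/ε₀ = λ_enc L/ε₀.
E = 2k|λ_enc|/r = 2(8.99×10^9)(2.894×10^-6)/(0.16) = 3.25×10^5 N/C.

|E| = 3.25×10^5 N/C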